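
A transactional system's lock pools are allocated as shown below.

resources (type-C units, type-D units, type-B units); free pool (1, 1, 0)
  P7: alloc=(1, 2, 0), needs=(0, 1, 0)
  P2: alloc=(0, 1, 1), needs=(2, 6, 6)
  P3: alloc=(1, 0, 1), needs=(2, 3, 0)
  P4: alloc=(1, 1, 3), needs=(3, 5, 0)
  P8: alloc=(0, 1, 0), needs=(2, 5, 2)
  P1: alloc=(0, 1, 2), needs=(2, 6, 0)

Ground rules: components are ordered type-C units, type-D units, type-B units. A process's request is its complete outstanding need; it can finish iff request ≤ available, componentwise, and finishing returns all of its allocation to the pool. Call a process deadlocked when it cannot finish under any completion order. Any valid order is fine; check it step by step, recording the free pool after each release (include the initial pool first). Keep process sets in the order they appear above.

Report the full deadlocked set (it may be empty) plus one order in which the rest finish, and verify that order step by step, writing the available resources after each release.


Deadlocked: P2, P4, P8 and P1.
Key observation: type-D units is the bottleneck — with P7, P3 done the pool holds (3, 3, 1), short of every remaining need.
A valid finishing order for the others: P7, P3. Step-by-step check:
  pool = (1, 1, 0)
  P7: need (0, 1, 0) fits (1, 1, 0); releases (1, 2, 0), pool now (2, 3, 0)
  P3: need (2, 3, 0) fits (2, 3, 0); releases (1, 0, 1), pool now (3, 3, 1)
None of the blocked processes ever fits:
  P2 still needs (2, 6, 6) but only (3, 3, 1) is free — short on type-D units and type-B units
  P4 still needs (3, 5, 0) but only (3, 3, 1) is free — short on type-D units
  P8 still needs (2, 5, 2) but only (3, 3, 1) is free — short on type-D units and type-B units
  P1 still needs (2, 6, 0) but only (3, 3, 1) is free — short on type-D units


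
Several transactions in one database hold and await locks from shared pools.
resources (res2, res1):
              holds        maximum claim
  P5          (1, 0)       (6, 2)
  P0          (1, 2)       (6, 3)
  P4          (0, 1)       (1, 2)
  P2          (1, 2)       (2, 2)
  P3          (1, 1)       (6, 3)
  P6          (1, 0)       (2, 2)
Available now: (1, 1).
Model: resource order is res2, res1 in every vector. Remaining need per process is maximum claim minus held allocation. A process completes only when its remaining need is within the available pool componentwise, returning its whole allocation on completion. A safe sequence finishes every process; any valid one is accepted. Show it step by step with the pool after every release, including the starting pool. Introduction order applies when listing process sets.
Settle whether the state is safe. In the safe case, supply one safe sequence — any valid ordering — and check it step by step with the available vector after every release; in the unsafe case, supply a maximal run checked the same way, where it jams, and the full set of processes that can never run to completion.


UNSAFE.
Key observation: res2 is the bottleneck — with P4, P6, P2 done the pool holds (3, 4), short of every remaining need.
Going as far as possible: P4, P6, P2; after that, nothing fits. Step-by-step check:
  pool = (1, 1)
  P4 needs (1, 1) <= (1, 1) -> finishes; pool += (0, 1) = (1, 2)
  P6 needs (1, 2) <= (1, 2) -> finishes; pool += (1, 0) = (2, 2)
  P2 needs (1, 0) <= (2, 2) -> finishes; pool += (1, 2) = (3, 4)
  P5 still needs (5, 2) but only (3, 4) is free — short on res2
  P0 still needs (5, 1) but only (3, 4) is free — short on res2
  P3 still needs (5, 2) but only (3, 4) is free — short on res2
Processes that can never finish: P5, P0 and P3.


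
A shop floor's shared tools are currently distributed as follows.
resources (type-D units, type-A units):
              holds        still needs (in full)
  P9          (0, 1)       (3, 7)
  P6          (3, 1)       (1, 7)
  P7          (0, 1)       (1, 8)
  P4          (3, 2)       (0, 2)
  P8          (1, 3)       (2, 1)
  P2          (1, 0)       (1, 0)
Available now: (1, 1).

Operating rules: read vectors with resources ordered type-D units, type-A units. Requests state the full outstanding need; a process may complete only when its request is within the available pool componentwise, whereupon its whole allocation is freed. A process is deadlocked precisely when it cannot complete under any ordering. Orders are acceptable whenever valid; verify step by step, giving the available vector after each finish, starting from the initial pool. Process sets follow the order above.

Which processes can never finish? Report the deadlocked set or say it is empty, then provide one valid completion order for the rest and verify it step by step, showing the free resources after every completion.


Deadlocked set: P9, P6 and P7.
Key observation: type-A units is the bottleneck — with P2, P8, P4 done the pool holds (6, 6), short of every remaining need.
One completion order for the rest: P2, P8, P4. Check, step by step:
  pool = (1, 1)
  run P2 (needs (1, 0), free (1, 1)); after release of (1, 0) the pool is (2, 1)
  run P8 (needs (2, 1), free (2, 1)); after release of (1, 3) the pool is (3, 4)
  run P4 (needs (0, 2), free (3, 4)); after release of (3, 2) the pool is (6, 6)
The blocked processes can never fit:
  P9 still needs (3, 7) but only (6, 6) is free — short on type-A units
  P6 still needs (1, 7) but only (6, 6) is free — short on type-A units
  P7 still needs (1, 8) but only (6, 6) is free — short on type-A units


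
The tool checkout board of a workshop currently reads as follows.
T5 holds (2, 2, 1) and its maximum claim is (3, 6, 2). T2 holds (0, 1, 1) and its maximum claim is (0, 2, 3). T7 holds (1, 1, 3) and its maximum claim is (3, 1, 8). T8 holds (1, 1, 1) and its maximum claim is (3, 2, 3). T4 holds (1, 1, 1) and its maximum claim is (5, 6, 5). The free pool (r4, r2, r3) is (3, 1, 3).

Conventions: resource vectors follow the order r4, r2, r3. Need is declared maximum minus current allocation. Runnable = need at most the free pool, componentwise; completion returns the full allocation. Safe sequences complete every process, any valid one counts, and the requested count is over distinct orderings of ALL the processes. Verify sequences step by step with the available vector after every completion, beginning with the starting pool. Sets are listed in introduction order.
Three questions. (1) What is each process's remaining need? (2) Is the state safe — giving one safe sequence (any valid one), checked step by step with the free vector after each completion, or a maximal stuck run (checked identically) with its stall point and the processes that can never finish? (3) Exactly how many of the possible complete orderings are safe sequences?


(1) Need matrix, components ordered r4, r2, r3:
  T5: (1, 4, 1)
  T2: (0, 1, 2)
  T7: (2, 0, 5)
  T8: (2, 1, 2)
  T4: (4, 5, 4)
(2) SAFE. One safe sequence: T8, T2, T7, T5, T4.
Key observation: reading the order forward, T8 is the first process whose need (2, 1, 2) meets the free pool (3, 1, 3) exactly on a resource it requests.
Check, step by step:
  pool = (3, 1, 3)
  T8 needs (2, 1, 2) <= (3, 1, 3) -> finishes; pool += (1, 1, 1) = (4, 2, 4)
  T2 needs (0, 1, 2) <= (4, 2, 4) -> finishes; pool += (0, 1, 1) = (4, 3, 5)
  T7 needs (2, 0, 5) <= (4, 3, 5) -> finishes; pool += (1, 1, 3) = (5, 4, 8)
  T5 needs (1, 4, 1) <= (5, 4, 8) -> finishes; pool += (2, 2, 1) = (7, 6, 9)
  T4 needs (4, 5, 4) <= (7, 6, 9) -> finishes; pool += (1, 1, 1) = (8, 7, 10)
(3) Exactly 2 of the possible complete orderings are safe sequences.


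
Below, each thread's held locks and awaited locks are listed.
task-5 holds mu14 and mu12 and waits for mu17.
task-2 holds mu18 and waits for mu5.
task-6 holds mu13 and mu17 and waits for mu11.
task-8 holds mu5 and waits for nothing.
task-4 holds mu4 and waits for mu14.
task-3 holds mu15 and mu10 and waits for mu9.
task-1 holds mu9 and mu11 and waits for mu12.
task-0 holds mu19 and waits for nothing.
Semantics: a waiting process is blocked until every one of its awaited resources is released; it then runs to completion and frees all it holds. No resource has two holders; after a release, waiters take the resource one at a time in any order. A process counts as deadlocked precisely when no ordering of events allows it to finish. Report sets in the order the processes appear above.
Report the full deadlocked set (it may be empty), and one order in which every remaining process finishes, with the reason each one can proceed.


Deadlocked: task-5, task-6, task-4, task-3 and task-1.
Key observation: nobody on the ring task-5 -> task-6 -> task-1 -> task-5 can start until another member finishes, which never happens; task-4 and task-3 wait into the deadlock from upstream.
One completion order for the rest: task-8, task-2, task-0.
Walking it through:
  task-8 waits on nothing -> runs at once and releases mu5
  task-2 waits on mu5 — all released -> runs and releases mu18
  task-0 waits on nothing -> runs at once and releases mu19


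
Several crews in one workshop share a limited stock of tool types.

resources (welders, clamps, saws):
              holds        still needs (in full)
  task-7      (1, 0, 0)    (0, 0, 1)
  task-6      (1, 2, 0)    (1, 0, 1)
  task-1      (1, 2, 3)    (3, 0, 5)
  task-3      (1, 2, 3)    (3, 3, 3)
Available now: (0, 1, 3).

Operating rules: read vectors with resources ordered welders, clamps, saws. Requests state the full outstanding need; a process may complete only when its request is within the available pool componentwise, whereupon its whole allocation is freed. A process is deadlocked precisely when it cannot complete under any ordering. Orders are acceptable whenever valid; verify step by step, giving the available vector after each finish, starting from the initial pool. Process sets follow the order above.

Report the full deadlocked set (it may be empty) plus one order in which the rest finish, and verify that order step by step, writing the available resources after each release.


Deadlocked set: task-1 and task-3.
Key observation: the pool after task-7, task-6 is (2, 3, 3); every surviving request exceeds it in welders, so progress ends there.
One completion order for the rest: task-7, task-6. Walking it through:
  pool = (0, 1, 3)
  run task-7 (needs (0, 0, 1), free (0, 1, 3)); after release of (1, 0, 0) the pool is (1, 1, 3)
  run task-6 (needs (1, 0, 1), free (1, 1, 3)); after release of (1, 2, 0) the pool is (2, 3, 3)
The stuck group stays short no matter what:
  blocked: task-1 wants (3, 0, 5), pool (2, 3, 3) — not enough welders and saws
  blocked: task-3 wants (3, 3, 3), pool (2, 3, 3) — not enough welders


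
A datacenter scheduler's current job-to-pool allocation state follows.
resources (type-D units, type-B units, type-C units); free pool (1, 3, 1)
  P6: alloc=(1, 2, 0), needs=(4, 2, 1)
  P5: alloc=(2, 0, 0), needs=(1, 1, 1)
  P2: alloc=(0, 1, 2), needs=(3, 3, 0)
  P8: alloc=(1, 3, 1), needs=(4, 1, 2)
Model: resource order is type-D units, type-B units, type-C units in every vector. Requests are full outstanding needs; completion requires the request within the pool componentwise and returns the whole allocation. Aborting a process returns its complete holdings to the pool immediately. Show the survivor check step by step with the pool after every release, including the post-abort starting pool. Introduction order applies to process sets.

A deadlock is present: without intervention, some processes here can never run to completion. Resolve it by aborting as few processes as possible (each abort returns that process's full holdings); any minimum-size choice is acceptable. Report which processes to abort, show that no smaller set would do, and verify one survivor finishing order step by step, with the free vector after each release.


The answer: abort P8.
Key observation: P6 was stuck for good until P8 gave back (1, 3, 1); in the order shown it finishes at step 3.
Why nothing smaller works: aborting no one leaves the state deadlocked as given.
One survivor order: P5, P2, P6. Step-by-step check (post-abort pool first):
  pool = (2, 6, 2)
  run P5 (needs (1, 1, 1), free (2, 6, 2)); after release of (2, 0, 0) the pool is (4, 6, 2)
  run P2 (needs (3, 3, 0), free (4, 6, 2)); after release of (0, 1, 2) the pool is (4, 7, 4)
  run P6 (needs (4, 2, 1), free (4, 7, 4)); after release of (1, 2, 0) the pool is (5, 9, 4)


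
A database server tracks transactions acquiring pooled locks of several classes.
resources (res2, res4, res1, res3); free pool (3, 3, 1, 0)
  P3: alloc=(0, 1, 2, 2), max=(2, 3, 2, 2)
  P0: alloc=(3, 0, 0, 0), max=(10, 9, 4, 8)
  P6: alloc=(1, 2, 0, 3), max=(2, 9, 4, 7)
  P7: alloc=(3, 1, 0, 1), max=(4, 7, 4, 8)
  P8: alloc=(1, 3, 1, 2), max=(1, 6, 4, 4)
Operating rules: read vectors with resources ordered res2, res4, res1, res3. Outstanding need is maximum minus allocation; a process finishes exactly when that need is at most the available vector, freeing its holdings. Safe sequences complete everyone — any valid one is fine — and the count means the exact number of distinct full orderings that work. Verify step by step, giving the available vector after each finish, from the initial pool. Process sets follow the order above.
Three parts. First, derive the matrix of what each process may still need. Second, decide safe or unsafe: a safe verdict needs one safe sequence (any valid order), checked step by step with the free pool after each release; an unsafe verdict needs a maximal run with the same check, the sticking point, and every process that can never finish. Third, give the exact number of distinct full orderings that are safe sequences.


(1) Remaining need (order res2, res4, res1, res3):
  P3: (2, 2, 0, 0)
  P0: (7, 9, 4, 8)
  P6: (1, 7, 4, 4)
  P7: (1, 6, 4, 7)
  P8: (0, 3, 3, 2)
(2) SAFE, for example via the order P3, P8, P6, P7, P0.
Key observation: P8 is the earliest step where a requested resource binds exactly: need (0, 3, 3, 2), pool (3, 4, 3, 2) at its turn.
Check, step by step:
  pool = (3, 3, 1, 0)
  P3 needs (2, 2, 0, 0) <= (3, 3, 1, 0) -> finishes; pool += (0, 1, 2, 2) = (3, 4, 3, 2)
  P8 needs (0, 3, 3, 2) <= (3, 4, 3, 2) -> finishes; pool += (1, 3, 1, 2) = (4, 7, 4, 4)
  P6 needs (1, 7, 4, 4) <= (4, 7, 4, 4) -> finishes; pool += (1, 2, 0, 3) = (5, 9, 4, 7)
  P7 needs (1, 6, 4, 7) <= (5, 9, 4, 7) -> finishes; pool += (3, 1, 0, 1) = (8, 10, 4, 8)
  P0 needs (7, 9, 4, 8) <= (8, 10, 4, 8) -> finishes; pool += (3, 0, 0, 0) = (11, 10, 4, 8)
(3) The exact count: 1 of the possible complete orderings is a safe sequence.


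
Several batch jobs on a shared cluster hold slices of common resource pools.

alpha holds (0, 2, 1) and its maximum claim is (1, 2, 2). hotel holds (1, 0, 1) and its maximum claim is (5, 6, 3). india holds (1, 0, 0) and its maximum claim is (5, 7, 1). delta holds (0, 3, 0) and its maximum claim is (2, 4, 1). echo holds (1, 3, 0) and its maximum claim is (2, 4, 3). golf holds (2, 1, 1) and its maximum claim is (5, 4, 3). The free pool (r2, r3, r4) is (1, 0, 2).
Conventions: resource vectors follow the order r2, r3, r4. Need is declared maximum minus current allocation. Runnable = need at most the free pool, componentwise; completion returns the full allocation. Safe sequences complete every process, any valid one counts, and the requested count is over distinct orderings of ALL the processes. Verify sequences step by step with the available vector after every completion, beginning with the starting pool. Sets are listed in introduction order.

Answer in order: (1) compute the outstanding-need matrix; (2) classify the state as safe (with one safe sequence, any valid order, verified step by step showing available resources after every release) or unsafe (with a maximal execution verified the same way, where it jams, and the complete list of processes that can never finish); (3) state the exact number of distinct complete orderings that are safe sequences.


(1) Need matrix, components ordered r2, r3, r4:
  alpha: (1, 0, 1)
  hotel: (4, 6, 2)
  india: (4, 7, 1)
  delta: (2, 1, 1)
  echo: (1, 1, 3)
  golf: (3, 3, 2)
(2) The state is UNSAFE.
Key observation: no order helps: past alpha, echo, delta, the free pool tops out at (2, 8, 3), below what each blocked process needs in r2.
The run alpha, echo, delta cannot be extended any further. Verifying each step:
  pool = (1, 0, 2)
  alpha: need (1, 0, 1) fits (1, 0, 2); releases (0, 2, 1), pool now (1, 2, 3)
  echo: need (1, 1, 3) fits (1, 2, 3); releases (1, 3, 0), pool now (2, 5, 3)
  delta: need (2, 1, 1) fits (2, 5, 3); releases (0, 3, 0), pool now (2, 8, 3)
  blocked: hotel wants (4, 6, 2), pool (2, 8, 3) — not enough r2
  blocked: india wants (4, 7, 1), pool (2, 8, 3) — not enough r2
  blocked: golf wants (3, 3, 2), pool (2, 8, 3) — not enough r2
Never able to finish: hotel, india and golf.
(3) Exactly 0 of the possible complete orderings are safe sequences.


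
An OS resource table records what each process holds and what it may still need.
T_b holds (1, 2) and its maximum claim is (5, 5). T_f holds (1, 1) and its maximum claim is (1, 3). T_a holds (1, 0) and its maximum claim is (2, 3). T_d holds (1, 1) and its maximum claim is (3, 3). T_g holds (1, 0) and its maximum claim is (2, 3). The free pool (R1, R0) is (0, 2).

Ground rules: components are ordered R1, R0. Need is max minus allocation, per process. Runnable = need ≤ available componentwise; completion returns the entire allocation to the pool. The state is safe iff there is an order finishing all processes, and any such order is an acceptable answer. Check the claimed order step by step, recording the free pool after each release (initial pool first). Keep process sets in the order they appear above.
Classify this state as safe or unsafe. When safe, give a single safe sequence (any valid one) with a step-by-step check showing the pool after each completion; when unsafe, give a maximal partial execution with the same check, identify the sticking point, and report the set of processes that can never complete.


SAFE. One safe sequence: T_f, T_g, T_d, T_a, T_b.
Key observation: the order's first zero-slack moment is T_f ((0, 2) needed, (0, 2) free — a requested resource with nothing to spare).
Walking it through:
  pool = (0, 2)
  T_f: need (0, 2) fits (0, 2); releases (1, 1), pool now (1, 3)
  T_g: need (1, 3) fits (1, 3); releases (1, 0), pool now (2, 3)
  T_d: need (2, 2) fits (2, 3); releases (1, 1), pool now (3, 4)
  T_a: need (1, 3) fits (3, 4); releases (1, 0), pool now (4, 4)
  T_b: need (4, 3) fits (4, 4); releases (1, 2), pool now (5, 6)


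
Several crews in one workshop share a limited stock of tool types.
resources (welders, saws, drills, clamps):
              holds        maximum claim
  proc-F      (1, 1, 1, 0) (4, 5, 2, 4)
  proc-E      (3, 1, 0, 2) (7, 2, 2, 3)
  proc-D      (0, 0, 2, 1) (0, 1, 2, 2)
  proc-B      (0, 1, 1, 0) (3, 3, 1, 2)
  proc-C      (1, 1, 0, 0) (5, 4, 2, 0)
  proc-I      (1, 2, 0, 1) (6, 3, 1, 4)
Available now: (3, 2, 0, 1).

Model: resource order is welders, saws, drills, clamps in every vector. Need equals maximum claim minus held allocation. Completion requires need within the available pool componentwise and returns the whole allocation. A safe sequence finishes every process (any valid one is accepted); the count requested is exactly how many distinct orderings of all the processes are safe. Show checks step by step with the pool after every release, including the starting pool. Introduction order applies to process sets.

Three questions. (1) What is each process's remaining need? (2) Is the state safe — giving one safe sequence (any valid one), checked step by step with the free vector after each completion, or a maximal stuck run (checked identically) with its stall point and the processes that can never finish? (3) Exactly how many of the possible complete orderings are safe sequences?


(1) Remaining need (order welders, saws, drills, clamps):
  proc-F: (3, 4, 1, 4)
  proc-E: (4, 1, 2, 1)
  proc-D: (0, 1, 0, 1)
  proc-B: (3, 2, 0, 2)
  proc-C: (4, 3, 2, 0)
  proc-I: (5, 1, 1, 3)
(2) UNSAFE.
Key observation: after proc-D, proc-B the pool peaks at (3, 3, 3, 2), and each blocked process is short somewhere: proc-F on saws, clamps; proc-E on welders; proc-C on welders; proc-I on welders, clamps.
The run proc-D, proc-B cannot be extended any further. Step-by-step check:
  pool = (3, 2, 0, 1)
  proc-D needs (0, 1, 0, 1) <= (3, 2, 0, 1) -> finishes; pool += (0, 0, 2, 1) = (3, 2, 2, 2)
  proc-B needs (3, 2, 0, 2) <= (3, 2, 2, 2) -> finishes; pool += (0, 1, 1, 0) = (3, 3, 3, 2)
  proc-F still needs (3, 4, 1, 4) but only (3, 3, 3, 2) is free — short on saws and clamps
  proc-E still needs (4, 1, 2, 1) but only (3, 3, 3, 2) is free — short on welders
  proc-C still needs (4, 3, 2, 0) but only (3, 3, 3, 2) is free — short on welders
  proc-I still needs (5, 1, 1, 3) but only (3, 3, 3, 2) is free — short on welders and clamps
Processes that can never finish: proc-F, proc-E, proc-C and proc-I.
(3) The exact count: 0 of the possible complete orderings are safe sequences.


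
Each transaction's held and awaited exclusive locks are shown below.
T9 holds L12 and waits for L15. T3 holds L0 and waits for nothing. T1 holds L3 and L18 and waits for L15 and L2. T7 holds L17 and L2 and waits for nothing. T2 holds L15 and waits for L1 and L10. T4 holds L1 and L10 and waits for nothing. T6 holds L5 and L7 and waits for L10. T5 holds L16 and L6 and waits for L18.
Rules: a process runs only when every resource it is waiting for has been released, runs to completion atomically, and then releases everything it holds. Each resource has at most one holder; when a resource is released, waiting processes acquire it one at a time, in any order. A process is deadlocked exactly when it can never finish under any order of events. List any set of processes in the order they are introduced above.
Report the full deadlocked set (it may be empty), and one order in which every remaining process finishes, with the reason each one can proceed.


No process is deadlocked.
Key observation: there is no circular wait here — follow any chain and it reaches a process that is free to run now.
A valid finishing order for the others: T4, T7, T3, T2, T9, T6, T1, T5.
Step-by-step check:
  T4: no waits; runs immediately, freeing L1 and L10
  T7: no waits; runs immediately, freeing L17 and L2
  T3: no waits; runs immediately, freeing L0
  run T2 (all its waits — L1 and L10 — are resolved); releases L15
  run T9 (all its waits — L15 — are resolved); releases L12
  run T6 (all its waits — L10 — are resolved); releases L5 and L7
  run T1 (all its waits — L15 and L2 — are resolved); releases L3 and L18
  run T5 (all its waits — L18 — are resolved); releases L16 and L6


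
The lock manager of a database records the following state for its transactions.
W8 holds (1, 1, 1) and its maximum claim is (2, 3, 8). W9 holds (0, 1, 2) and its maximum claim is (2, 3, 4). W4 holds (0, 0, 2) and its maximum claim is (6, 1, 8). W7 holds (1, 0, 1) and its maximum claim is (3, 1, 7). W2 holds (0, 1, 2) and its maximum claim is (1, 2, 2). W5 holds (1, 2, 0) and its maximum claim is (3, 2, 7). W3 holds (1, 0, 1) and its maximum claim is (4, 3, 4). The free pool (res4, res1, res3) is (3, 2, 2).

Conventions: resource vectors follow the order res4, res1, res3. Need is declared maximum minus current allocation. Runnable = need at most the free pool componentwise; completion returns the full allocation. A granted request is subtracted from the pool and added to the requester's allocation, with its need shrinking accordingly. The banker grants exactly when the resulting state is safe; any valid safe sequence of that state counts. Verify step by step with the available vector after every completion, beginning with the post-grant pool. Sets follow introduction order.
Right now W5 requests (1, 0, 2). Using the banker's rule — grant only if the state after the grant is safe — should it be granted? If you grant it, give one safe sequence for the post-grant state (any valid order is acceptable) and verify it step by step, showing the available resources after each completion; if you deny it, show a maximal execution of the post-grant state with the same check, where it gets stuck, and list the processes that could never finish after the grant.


DENY. Granting would leave the state unsafe.
Key observation: after W2, W9 the pool peaks at (2, 4, 4), and each blocked process is short somewhere: W8 on res3; W4 on res4, res3; W7 on res3; W5 on res3; W3 on res4.
Pretend the grant happened; the run W2, W9 goes as far as possible. Step-by-step check:
  pool = (2, 2, 0)
  run W2 (needs (1, 1, 0), free (2, 2, 0)); after release of (0, 1, 2) the pool is (2, 3, 2)
  run W9 (needs (2, 2, 2), free (2, 3, 2)); after release of (0, 1, 2) the pool is (2, 4, 4)
  W8 cannot run: need (1, 2, 7) vs free (2, 4, 4) (insufficient res3)
  W4 cannot run: need (6, 1, 6) vs free (2, 4, 4) (insufficient res4 and res3)
  W7 cannot run: need (2, 1, 6) vs free (2, 4, 4) (insufficient res3)
  W5 cannot run: need (1, 0, 5) vs free (2, 4, 4) (insufficient res3)
  W3 cannot run: need (3, 3, 3) vs free (2, 4, 4) (insufficient res4)
Processes that could never finish after the grant: W8, W4, W7, W5 and W3.


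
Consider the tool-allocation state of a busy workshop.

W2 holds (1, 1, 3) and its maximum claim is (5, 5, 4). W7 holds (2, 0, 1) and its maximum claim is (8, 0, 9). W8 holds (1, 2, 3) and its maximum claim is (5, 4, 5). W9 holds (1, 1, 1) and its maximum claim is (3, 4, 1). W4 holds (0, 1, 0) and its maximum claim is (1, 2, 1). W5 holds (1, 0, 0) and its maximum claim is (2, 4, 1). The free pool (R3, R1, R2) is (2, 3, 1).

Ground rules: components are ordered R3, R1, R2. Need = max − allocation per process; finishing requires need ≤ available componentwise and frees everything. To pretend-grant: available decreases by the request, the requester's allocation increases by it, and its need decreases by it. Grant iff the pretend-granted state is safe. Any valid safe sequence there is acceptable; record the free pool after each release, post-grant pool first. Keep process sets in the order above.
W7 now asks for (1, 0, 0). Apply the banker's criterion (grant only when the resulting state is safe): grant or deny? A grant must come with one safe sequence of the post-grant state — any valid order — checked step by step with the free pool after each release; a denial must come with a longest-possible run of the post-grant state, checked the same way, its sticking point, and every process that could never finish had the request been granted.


DENY — the pretend-granted state is unsafe.
Key observation: W4, W5, W9 can finish, but then (3, 5, 2) is all there is, and the blocked group's R3 demands exceed it.
After a pretend grant, a maximal execution: W4, W5, W9 — then nothing else fits. Step-by-step check:
  pool = (1, 3, 1)
  run W4 (needs (1, 1, 1), free (1, 3, 1)); after release of (0, 1, 0) the pool is (1, 4, 1)
  run W5 (needs (1, 4, 1), free (1, 4, 1)); after release of (1, 0, 0) the pool is (2, 4, 1)
  run W9 (needs (2, 3, 0), free (2, 4, 1)); after release of (1, 1, 1) the pool is (3, 5, 2)
  W2 cannot run: need (4, 4, 1) vs free (3, 5, 2) (insufficient R3)
  W7 cannot run: need (5, 0, 8) vs free (3, 5, 2) (insufficient R3 and R2)
  W8 cannot run: need (4, 2, 2) vs free (3, 5, 2) (insufficient R3)
Post-grant, the permanently blocked set is W2, W7 and W8.


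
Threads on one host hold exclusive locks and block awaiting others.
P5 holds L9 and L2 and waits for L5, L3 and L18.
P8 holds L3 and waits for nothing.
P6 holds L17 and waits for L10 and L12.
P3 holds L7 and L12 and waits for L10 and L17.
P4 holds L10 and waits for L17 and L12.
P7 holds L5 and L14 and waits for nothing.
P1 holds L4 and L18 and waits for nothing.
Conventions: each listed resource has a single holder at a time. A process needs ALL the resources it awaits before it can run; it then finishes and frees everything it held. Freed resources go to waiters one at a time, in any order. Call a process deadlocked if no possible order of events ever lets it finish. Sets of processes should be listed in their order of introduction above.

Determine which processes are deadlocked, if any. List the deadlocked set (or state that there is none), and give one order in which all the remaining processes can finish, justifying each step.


Deadlocked: P6, P3 and P4.
Key observation: the loop P6 -> P3 -> P6 blocks itself forever; P4 is caught in further circular waits.
One completion order for the rest: P1, P8, P7, P5.
Verifying each step:
  P1 waits on nothing -> runs at once and releases L4 and L18
  P8 waits on nothing -> runs at once and releases L3
  P7 waits on nothing -> runs at once and releases L5 and L14
  run P5 (all its waits — L5, L3 and L18 — are resolved); releases L9 and L2


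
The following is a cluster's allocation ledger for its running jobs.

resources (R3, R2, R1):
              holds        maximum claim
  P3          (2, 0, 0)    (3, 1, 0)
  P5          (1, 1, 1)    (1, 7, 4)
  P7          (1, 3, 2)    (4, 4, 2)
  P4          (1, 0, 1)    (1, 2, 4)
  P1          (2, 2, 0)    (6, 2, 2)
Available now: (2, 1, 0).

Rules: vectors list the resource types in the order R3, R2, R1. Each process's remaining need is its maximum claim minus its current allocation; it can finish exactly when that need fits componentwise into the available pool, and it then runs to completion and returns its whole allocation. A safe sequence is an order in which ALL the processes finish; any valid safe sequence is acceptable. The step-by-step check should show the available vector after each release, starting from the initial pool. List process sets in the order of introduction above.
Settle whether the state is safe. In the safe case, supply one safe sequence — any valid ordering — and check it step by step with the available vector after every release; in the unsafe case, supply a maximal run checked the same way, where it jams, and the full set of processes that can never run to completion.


UNSAFE — no complete ordering exists.
Key observation: after P3, P7, P1 complete, (7, 6, 2) is the best the pool ever gets, yet each leftover process wants more R1.
Going as far as possible: P3, P7, P1; after that, nothing fits. Check, step by step:
  pool = (2, 1, 0)
  P3 needs (1, 1, 0) <= (2, 1, 0) -> finishes; pool += (2, 0, 0) = (4, 1, 0)
  P7 needs (3, 1, 0) <= (4, 1, 0) -> finishes; pool += (1, 3, 2) = (5, 4, 2)
  P1 needs (4, 0, 2) <= (5, 4, 2) -> finishes; pool += (2, 2, 0) = (7, 6, 2)
  P5 still needs (0, 6, 3) but only (7, 6, 2) is free — short on R1
  P4 still needs (0, 2, 3) but only (7, 6, 2) is free — short on R1
Processes that can never finish: P5 and P4.


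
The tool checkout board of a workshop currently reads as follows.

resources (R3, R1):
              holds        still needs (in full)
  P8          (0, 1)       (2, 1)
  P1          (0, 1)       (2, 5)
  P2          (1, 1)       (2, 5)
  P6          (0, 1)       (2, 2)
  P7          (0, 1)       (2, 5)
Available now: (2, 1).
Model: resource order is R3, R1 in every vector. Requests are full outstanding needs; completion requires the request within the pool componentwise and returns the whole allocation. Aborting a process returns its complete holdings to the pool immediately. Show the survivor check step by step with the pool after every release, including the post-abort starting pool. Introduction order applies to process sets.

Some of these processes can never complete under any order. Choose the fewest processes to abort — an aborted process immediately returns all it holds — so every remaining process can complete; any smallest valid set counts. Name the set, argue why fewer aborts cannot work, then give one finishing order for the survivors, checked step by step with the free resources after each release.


The answer: abort P2 and P7.
Key observation: P1 had no path to completion before; after the abort of P2 and P7 ((1, 2) returned), step 3 is where it fits.
No one abort is enough; case by case: P8 alone leaves P1 blocked (short on R1); P1 alone leaves P2 blocked (short on R1); P2 alone leaves P1 blocked (short on R1); P6 alone leaves P1 blocked (short on R1); P7 alone leaves P1 blocked (short on R1).
The survivors complete as P6, P8, P1. Check, step by step (starting from the post-abort pool):
  pool = (3, 3)
  run P6 (needs (2, 2), free (3, 3)); after release of (0, 1) the pool is (3, 4)
  run P8 (needs (2, 1), free (3, 4)); after release of (0, 1) the pool is (3, 5)
  run P1 (needs (2, 5), free (3, 5)); after release of (0, 1) the pool is (3, 6)


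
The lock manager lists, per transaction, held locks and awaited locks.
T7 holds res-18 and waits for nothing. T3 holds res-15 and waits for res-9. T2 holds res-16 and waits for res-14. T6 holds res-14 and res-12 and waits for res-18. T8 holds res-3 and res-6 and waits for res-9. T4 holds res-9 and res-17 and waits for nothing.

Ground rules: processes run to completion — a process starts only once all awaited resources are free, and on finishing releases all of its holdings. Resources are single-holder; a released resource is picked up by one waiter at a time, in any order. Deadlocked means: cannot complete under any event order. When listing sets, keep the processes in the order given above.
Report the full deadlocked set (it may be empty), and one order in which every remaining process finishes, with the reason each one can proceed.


The deadlocked set is empty.
Key observation: the waits form no ring: some process can always run, and its releases unblock the others one by one.
One completion order for the rest: T4, T7, T8, T6, T2, T3.
Verifying each step:
  T4: no waits; runs immediately, freeing res-9 and res-17
  T7: no waits; runs immediately, freeing res-18
  run T8 (all its waits — res-9 — are resolved); releases res-3 and res-6
  run T6 (all its waits — res-18 — are resolved); releases res-14 and res-12
  run T2 (all its waits — res-14 — are resolved); releases res-16
  run T3 (all its waits — res-9 — are resolved); releases res-15


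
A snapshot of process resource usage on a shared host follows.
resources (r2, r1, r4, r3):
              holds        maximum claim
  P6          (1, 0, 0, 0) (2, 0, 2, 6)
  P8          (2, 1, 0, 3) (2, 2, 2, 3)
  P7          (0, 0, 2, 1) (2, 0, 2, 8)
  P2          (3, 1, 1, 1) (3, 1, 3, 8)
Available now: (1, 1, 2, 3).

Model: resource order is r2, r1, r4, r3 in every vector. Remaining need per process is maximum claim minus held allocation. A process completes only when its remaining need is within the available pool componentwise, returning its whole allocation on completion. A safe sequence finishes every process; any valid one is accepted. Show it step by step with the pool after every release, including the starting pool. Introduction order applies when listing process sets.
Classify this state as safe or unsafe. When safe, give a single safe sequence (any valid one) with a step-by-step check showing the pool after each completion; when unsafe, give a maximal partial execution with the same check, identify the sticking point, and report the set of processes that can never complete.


The state is UNSAFE.
Key observation: even finishing P8, P6 leaves just (4, 2, 2, 6) free — too little r3 for any of the remaining processes.
A maximal execution: P8, P6 — then nothing else fits. Step-by-step check:
  pool = (1, 1, 2, 3)
  P8: need (0, 1, 2, 0) fits (1, 1, 2, 3); releases (2, 1, 0, 3), pool now (3, 2, 2, 6)
  P6: need (1, 0, 2, 6) fits (3, 2, 2, 6); releases (1, 0, 0, 0), pool now (4, 2, 2, 6)
  P7 cannot run: need (2, 0, 0, 7) vs free (4, 2, 2, 6) (insufficient r3)
  P2 cannot run: need (0, 0, 2, 7) vs free (4, 2, 2, 6) (insufficient r3)
Never able to finish: P7 and P2.


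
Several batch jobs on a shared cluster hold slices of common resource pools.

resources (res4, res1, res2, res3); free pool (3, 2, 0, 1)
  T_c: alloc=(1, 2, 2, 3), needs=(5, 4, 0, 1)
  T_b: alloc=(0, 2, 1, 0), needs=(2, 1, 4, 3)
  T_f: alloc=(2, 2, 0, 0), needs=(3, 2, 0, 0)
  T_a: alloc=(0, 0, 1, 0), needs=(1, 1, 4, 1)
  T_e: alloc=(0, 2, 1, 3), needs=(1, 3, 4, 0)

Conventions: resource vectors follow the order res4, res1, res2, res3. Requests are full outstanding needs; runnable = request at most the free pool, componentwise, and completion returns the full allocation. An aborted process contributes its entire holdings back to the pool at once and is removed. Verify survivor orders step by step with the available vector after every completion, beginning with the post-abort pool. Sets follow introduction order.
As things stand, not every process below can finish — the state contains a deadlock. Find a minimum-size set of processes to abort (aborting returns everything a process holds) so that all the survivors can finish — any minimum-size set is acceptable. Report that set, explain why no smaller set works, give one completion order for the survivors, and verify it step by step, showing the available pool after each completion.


Abort T_a and T_e.
Key observation: the returned (0, 2, 2, 3) from T_a and T_e is what brings T_b — unrunnable before, under any order — into play at step 3.
Why nothing smaller works — every single abort fails: T_c alone leaves T_b blocked (short on res2); T_b alone leaves T_a blocked (short on res2); T_f alone leaves T_b blocked (short on res2); T_a alone leaves T_b blocked (short on res2); T_e alone leaves T_b blocked (short on res2).
The survivors complete as T_f, T_c, T_b. Check, step by step (starting from the post-abort pool):
  pool = (3, 4, 2, 4)
  run T_f (needs (3, 2, 0, 0), free (3, 4, 2, 4)); after release of (2, 2, 0, 0) the pool is (5, 6, 2, 4)
  run T_c (needs (5, 4, 0, 1), free (5, 6, 2, 4)); after release of (1, 2, 2, 3) the pool is (6, 8, 4, 7)
  run T_b (needs (2, 1, 4, 3), free (6, 8, 4, 7)); after release of (0, 2, 1, 0) the pool is (6, 10, 5, 7)


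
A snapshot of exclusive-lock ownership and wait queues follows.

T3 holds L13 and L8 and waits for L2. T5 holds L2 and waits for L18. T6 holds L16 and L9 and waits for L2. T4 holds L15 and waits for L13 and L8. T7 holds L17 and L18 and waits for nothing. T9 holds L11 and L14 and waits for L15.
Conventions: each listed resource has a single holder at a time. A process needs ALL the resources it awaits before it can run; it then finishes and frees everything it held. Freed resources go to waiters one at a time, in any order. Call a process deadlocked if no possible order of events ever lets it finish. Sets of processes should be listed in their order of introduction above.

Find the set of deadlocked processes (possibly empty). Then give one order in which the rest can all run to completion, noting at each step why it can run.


The deadlocked set is empty.
Key observation: the wait relation is loop-free; peeling off processes with no waits unwinds the whole state.
A valid finishing order for the others: T7, T5, T3, T4, T9, T6.
Step-by-step check:
  run T7 (it waits on nothing); releases L17 and L18
  T5: everything it awaited (L18) is free; runs, freeing L2
  T3: everything it awaited (L2) is free; runs, freeing L13 and L8
  T4: everything it awaited (L13 and L8) is free; runs, freeing L15
  T9: everything it awaited (L15) is free; runs, freeing L11 and L14
  T6: everything it awaited (L2) is free; runs, freeing L16 and L9


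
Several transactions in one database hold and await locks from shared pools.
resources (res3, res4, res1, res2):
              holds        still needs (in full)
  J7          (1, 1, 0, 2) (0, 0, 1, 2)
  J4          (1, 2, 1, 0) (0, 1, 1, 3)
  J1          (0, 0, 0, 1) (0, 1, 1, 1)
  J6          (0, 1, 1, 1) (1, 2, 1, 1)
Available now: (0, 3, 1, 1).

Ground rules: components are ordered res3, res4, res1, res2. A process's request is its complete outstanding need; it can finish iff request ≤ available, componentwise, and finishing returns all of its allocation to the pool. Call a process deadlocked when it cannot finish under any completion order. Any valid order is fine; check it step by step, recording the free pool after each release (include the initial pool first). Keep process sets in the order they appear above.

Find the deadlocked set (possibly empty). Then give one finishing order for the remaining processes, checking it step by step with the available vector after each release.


The deadlocked set is empty.
Key observation: beginning at J1, releases accumulate fast enough that every process eventually fits.
The rest can finish in the order J1, J7, J6, J4. Check, step by step:
  pool = (0, 3, 1, 1)
  J1 needs (0, 1, 1, 1) <= (0, 3, 1, 1) -> finishes; pool += (0, 0, 0, 1) = (0, 3, 1, 2)
  J7 needs (0, 0, 1, 2) <= (0, 3, 1, 2) -> finishes; pool += (1, 1, 0, 2) = (1, 4, 1, 4)
  J6 needs (1, 2, 1, 1) <= (1, 4, 1, 4) -> finishes; pool += (0, 1, 1, 1) = (1, 5, 2, 5)
  J4 needs (0, 1, 1, 3) <= (1, 5, 2, 5) -> finishes; pool += (1, 2, 1, 0) = (2, 7, 3, 5)
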